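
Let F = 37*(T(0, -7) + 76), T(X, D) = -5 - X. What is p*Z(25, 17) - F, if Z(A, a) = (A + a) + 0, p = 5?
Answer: -2417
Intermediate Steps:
Z(A, a) = A + a
F = 2627 (F = 37*((-5 - 1*0) + 76) = 37*((-5 + 0) + 76) = 37*(-5 + 76) = 37*71 = 2627)
p*Z(25, 17) - F = 5*(25 + 17) - 1*2627 = 5*42 - 2627 = 210 - 2627 = -2417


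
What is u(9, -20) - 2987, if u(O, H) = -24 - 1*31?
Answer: -3042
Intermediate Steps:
u(O, H) = -55 (u(O, H) = -24 - 31 = -55)
u(9, -20) - 2987 = -55 - 2987 = -3042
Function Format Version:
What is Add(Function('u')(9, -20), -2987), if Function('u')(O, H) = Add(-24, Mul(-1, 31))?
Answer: -3042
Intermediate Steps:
Function('u')(O, H) = -55 (Function('u')(O, H) = Add(-24, -31) = -55)
Add(Function('u')(9, -20), -2987) = Add(-55, -2987) = -3042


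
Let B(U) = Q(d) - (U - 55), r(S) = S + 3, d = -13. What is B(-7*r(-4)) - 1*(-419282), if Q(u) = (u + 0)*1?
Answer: 419317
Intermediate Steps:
Q(u) = u (Q(u) = u*1 = u)
r(S) = 3 + S
B(U) = 42 - U (B(U) = -13 - (U - 55) = -13 - (-55 + U) = -13 + (55 - U) = 42 - U)
B(-7*r(-4)) - 1*(-419282) = (42 - (-7)*(3 - 4)) - 1*(-419282) = (42 - (-7)*(-1)) + 419282 = (42 - 1*7) + 419282 = (42 - 7) + 419282 = 35 + 419282 = 419317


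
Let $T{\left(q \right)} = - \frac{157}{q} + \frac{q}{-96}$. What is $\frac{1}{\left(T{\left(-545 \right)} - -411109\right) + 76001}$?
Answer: $\frac{52320}{25485907297} \approx 2.0529 \cdot 10^{-6}$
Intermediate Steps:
$T{\left(q \right)} = - \frac{157}{q} - \frac{q}{96}$ ($T{\left(q \right)} = - \frac{157}{q} + q \left(- \frac{1}{96}\right) = - \frac{157}{q} - \frac{q}{96}$)
$\frac{1}{\left(T{\left(-545 \right)} - -411109\right) + 76001} = \frac{1}{\left(\left(- \frac{157}{-545} - - \frac{545}{96}\right) - -411109\right) + 76001} = \frac{1}{\left(\left(\left(-157\right) \left(- \frac{1}{545}\right) + \frac{545}{96}\right) + 411109\right) + 76001} = \frac{1}{\left(\left(\frac{157}{545} + \frac{545}{96}\right) + 411109\right) + 76001} = \frac{1}{\left(\frac{312097}{52320} + 411109\right) + 76001} = \frac{1}{\frac{21509534977}{52320} + 76001} = \frac{1}{\frac{25485907297}{52320}} = \frac{52320}{25485907297}$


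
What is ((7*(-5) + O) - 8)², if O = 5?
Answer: 1444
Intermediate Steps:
((7*(-5) + O) - 8)² = ((7*(-5) + 5) - 8)² = ((-35 + 5) - 8)² = (-30 - 8)² = (-38)² = 1444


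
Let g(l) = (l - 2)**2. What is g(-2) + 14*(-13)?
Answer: -166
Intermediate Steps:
g(l) = (-2 + l)**2
g(-2) + 14*(-13) = (-2 - 2)**2 + 14*(-13) = (-4)**2 - 182 = 16 - 182 = -166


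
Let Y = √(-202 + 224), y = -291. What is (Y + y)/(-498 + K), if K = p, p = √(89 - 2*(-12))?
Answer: (291 - √22)/(498 - √113) ≈ 0.58746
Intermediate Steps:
p = √113 (p = √(89 + 24) = √113 ≈ 10.630)
K = √113 ≈ 10.630
Y = √22 ≈ 4.6904
(Y + y)/(-498 + K) = (√22 - 291)/(-498 + √113) = (-291 + √22)/(-498 + √113)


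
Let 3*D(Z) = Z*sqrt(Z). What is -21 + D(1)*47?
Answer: -16/3 ≈ -5.3333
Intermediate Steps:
D(Z) = Z**(3/2)/3 (D(Z) = (Z*sqrt(Z))/3 = Z**(3/2)/3)
-21 + D(1)*47 = -21 + (1**(3/2)/3)*47 = -21 + ((1/3)*1)*47 = -21 + (1/3)*47 = -21 + 47/3 = -16/3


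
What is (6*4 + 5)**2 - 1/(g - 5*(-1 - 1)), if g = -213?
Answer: 170724/203 ≈ 841.00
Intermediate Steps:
(6*4 + 5)**2 - 1/(g - 5*(-1 - 1)) = (6*4 + 5)**2 - 1/(-213 - 5*(-1 - 1)) = (24 + 5)**2 - 1/(-213 - 5*(-2)) = 29**2 - 1/(-213 + 10) = 841 - 1/(-203) = 841 - 1*(-1/203) = 841 + 1/203 = 170724/203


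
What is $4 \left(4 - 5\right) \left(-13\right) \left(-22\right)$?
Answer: $-1144$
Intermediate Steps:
$4 \left(4 - 5\right) \left(-13\right) \left(-22\right) = 4 \left(-1\right) \left(-13\right) \left(-22\right) = \left(-4\right) \left(-13\right) \left(-22\right) = 52 \left(-22\right) = -1144$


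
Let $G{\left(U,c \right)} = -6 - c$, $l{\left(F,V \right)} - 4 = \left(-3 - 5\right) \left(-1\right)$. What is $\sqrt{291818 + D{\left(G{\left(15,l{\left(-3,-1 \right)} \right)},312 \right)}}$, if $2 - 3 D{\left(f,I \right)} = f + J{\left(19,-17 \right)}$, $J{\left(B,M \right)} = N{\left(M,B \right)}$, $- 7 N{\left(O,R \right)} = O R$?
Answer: $\frac{\sqrt{14298655}}{7} \approx 540.19$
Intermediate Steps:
$N{\left(O,R \right)} = - \frac{O R}{7}$
$J{\left(B,M \right)} = - \frac{B M}{7}$ ($J{\left(B,M \right)} = - \frac{M B}{7} = - \frac{B M}{7}$)
$l{\left(F,V \right)} = 12$ ($l{\left(F,V \right)} = 4 + \left(-3 - 5\right) \left(-1\right) = 4 - -8 = 4 + 8 = 12$)
$D{\left(f,I \right)} = - \frac{103}{7} - \frac{f}{3}$ ($D{\left(f,I \right)} = \frac{2}{3} - \frac{f - \frac{19}{7} \left(-17\right)}{3} = \frac{2}{3} - \frac{f + \frac{323}{7}}{3} = \frac{2}{3} - \frac{\frac{323}{7} + f}{3} = \frac{2}{3} - \left(\frac{323}{21} + \frac{f}{3}\right) = - \frac{103}{7} - \frac{f}{3}$)
$\sqrt{291818 + D{\left(G{\left(15,l{\left(-3,-1 \right)} \right)},312 \right)}} = \sqrt{291818 - \left(\frac{103}{7} + \frac{-6 - 12}{3}\right)} = \sqrt{291818 - \frac{61}{7}} = \sqrt{\frac{2042665}{7}} = \frac{\sqrt{14298655}}{7}$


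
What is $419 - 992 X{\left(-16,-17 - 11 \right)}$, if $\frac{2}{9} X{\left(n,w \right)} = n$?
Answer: $71843$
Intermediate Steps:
$X{\left(n,w \right)} = \frac{9 n}{2}$
$419 - 992 X{\left(-16,-17 - 11 \right)} = 419 - 992 \cdot \frac{9}{2} \left(-16\right) = 419 - -71424 = 419 + 71424 = 71843$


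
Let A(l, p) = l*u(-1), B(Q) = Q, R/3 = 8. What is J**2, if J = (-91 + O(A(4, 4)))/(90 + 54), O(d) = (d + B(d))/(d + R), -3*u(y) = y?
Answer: 2982529/7485696 ≈ 0.39843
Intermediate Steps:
R = 24 (R = 3*8 = 24)
u(y) = -y/3
A(l, p) = l/3 (A(l, p) = l*(-1/3*(-1)) = l*(1/3) = l/3)
O(d) = 2*d/(24 + d) (O(d) = (d + d)/(d + 24) = (2*d)/(24 + d) = 2*d/(24 + d))
J = -1727/2736 (J = (-91 + 2*((1/3)*4)/(24 + (1/3)*4))/(90 + 54) = (-91 + 2*(4/3)/(24 + 4/3))/144 = (-91 + 2*(4/3)/(76/3))*(1/144) = (-91 + 2*(4/3)*(3/76))*(1/144) = (-91 + 2/19)*(1/144) = -1727/19*1/144 = -1727/2736 ≈ -0.63121)
J**2 = (-1727/2736)**2 = 2982529/7485696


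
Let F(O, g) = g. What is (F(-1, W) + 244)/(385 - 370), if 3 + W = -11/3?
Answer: 712/45 ≈ 15.822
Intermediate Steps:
W = -20/3 (W = -3 - 11/3 = -20/3 ≈ -6.6667)
(F(-1, W) + 244)/(385 - 370) = (-20/3 + 244)/(385 - 370) = (712/3)/15 = (712/3)*(1/15) = 712/45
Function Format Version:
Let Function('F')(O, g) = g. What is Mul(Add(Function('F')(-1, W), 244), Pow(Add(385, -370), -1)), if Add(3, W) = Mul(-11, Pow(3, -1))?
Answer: Rational(712, 45) ≈ 15.822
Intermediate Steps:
W = Rational(-20, 3) (W = Add(-3, Mul(-11, Pow(3, -1))) = Add(-3, Mul(-11, Rational(1, 3))) = Add(-3, Rational(-11, 3)) = Rational(-20, 3) ≈ -6.6667)
Mul(Add(Function('F')(-1, W), 244), Pow(Add(385, -370), -1)) = Mul(Add(Rational(-20, 3), 244), Pow(Add(385, -370), -1)) = Mul(Rational(712, 3), Pow(15, -1)) = Mul(Rational(712, 3), Rational(1, 15)) = Rational(712, 45)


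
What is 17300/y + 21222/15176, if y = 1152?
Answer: 8968517/546336 ≈ 16.416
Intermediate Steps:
17300/y + 21222/15176 = 17300/1152 + 21222/15176 = 17300*(1/1152) + 21222*(1/15176) = 4325/288 + 10611/7588 = 8968517/546336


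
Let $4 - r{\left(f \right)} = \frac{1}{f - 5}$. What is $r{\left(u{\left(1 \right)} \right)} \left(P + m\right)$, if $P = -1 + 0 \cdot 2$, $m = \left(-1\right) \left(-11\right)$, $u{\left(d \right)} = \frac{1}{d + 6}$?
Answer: $\frac{715}{17} \approx 42.059$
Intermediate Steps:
$u{\left(d \right)} = \frac{1}{6 + d}$
$m = 11$
$r{\left(f \right)} = 4 - \frac{1}{-5 + f}$ ($r{\left(f \right)} = 4 - \frac{1}{f - 5} = 4 - \frac{1}{-5 + f}$)
$P = -1$ ($P = -1 + 0 = -1$)
$r{\left(u{\left(1 \right)} \right)} \left(P + m\right) = \frac{-21 + \frac{4}{6 + 1}}{-5 + \frac{1}{6 + 1}} \left(-1 + 11\right) = \frac{-21 + \frac{4}{7}}{-5 + \frac{1}{7}} \cdot 10 = \frac{-21 + 4 \cdot \frac{1}{7}}{-5 + \frac{1}{7}} \cdot 10 = \frac{-21 + \frac{4}{7}}{- \frac{34}{7}} \cdot 10 = \left(- \frac{7}{34}\right) \left(- \frac{143}{7}\right) 10 = \frac{143}{34} \cdot 10 = \frac{715}{17}$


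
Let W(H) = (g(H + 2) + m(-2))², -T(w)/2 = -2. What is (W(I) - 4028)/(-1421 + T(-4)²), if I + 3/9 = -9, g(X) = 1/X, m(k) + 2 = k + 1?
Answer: 1944791/680020 ≈ 2.8599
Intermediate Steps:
m(k) = -1 + k (m(k) = -2 + (k + 1) = -2 + (1 + k) = -1 + k)
g(X) = 1/X
T(w) = 4 (T(w) = -2*(-2) = 4)
I = -28/3 (I = -⅓ - 9 = -28/3 ≈ -9.3333)
W(H) = (-3 + 1/(2 + H))² (W(H) = (1/(H + 2) + (-1 - 2))² = (1/(2 + H) - 3)² = (-3 + 1/(2 + H))²)
(W(I) - 4028)/(-1421 + T(-4)²) = ((5 + 3*(-28/3))²/(2 - 28/3)² - 4028)/(-1421 + 4²) = ((5 - 28)²/(-22/3)² - 4028)/(-1421 + 16) = ((9/484)*(-23)² - 4028)/(-1405) = ((9/484)*529 - 4028)*(-1/1405) = (4761/484 - 4028)*(-1/1405) = -1944791/484*(-1/1405) = 1944791/680020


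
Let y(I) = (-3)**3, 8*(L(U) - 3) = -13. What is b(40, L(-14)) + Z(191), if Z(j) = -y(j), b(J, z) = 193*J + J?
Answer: 7787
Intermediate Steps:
L(U) = 11/8 (L(U) = 3 + (1/8)*(-13) = 3 - 13/8 = 11/8)
y(I) = -27
b(J, z) = 194*J
Z(j) = 27 (Z(j) = -1*(-27) = 27)
b(40, L(-14)) + Z(191) = 194*40 + 27 = 7760 + 27 = 7787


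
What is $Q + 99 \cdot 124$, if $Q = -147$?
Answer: $12129$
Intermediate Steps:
$Q + 99 \cdot 124 = -147 + 99 \cdot 124 = -147 + 12276 = 12129$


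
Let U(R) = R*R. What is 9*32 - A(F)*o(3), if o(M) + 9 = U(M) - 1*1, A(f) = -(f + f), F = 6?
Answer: 276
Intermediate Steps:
U(R) = R²
A(f) = -2*f
o(M) = -10 + M² (o(M) = -9 + (M² - 1*1) = -9 + (M² - 1) = -9 + (-1 + M²) = -10 + M²)
9*32 - A(F)*o(3) = 9*32 - (-2*6)*(-10 + 3²) = 288 - (-12)*(-10 + 9) = 288 - (-12)*(-1) = 288 - 1*12 = 288 - 12 = 276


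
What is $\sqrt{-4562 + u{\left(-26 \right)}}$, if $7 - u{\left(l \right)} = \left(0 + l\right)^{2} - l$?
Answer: $i \sqrt{5257} \approx 72.505 i$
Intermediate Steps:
$u{\left(l \right)} = 7 + l - l^{2}$ ($u{\left(l \right)} = 7 - \left(\left(0 + l\right)^{2} - l\right) = 7 - \left(l^{2} - l\right) = 7 + l - l^{2}$)
$\sqrt{-4562 + u{\left(-26 \right)}} = \sqrt{-4562 - 695} = \sqrt{-5257} = i \sqrt{5257}$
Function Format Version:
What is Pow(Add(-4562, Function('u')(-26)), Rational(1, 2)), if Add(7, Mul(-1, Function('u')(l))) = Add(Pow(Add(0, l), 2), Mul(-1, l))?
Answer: Mul(I, Pow(5257, Rational(1, 2))) ≈ Mul(72.505, I)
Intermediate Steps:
Function('u')(l) = Add(7, l, Mul(-1, Pow(l, 2))) (Function('u')(l) = Add(7, Mul(-1, Add(Pow(Add(0, l), 2), Mul(-1, l)))) = Add(7, Mul(-1, Add(Pow(l, 2), Mul(-1, l)))) = Add(7, Add(l, Mul(-1, Pow(l, 2)))) = Add(7, l, Mul(-1, Pow(l, 2))))
Pow(Add(-4562, Function('u')(-26)), Rational(1, 2)) = Pow(Add(-4562, Add(7, -26, Mul(-1, Pow(-26, 2)))), Rational(1, 2)) = Pow(Add(-4562, Add(7, -26, Mul(-1, 676))), Rational(1, 2)) = Pow(Add(-4562, Add(7, -26, -676)), Rational(1, 2)) = Pow(Add(-4562, -695), Rational(1, 2)) = Pow(-5257, Rational(1, 2)) = Mul(I, Pow(5257, Rational(1, 2)))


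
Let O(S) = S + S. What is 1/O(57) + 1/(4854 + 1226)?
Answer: 163/18240 ≈ 0.0089364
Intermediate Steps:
O(S) = 2*S
1/O(57) + 1/(4854 + 1226) = 1/(2*57) + 1/(4854 + 1226) = 1/114 + 1/6080 = 163/18240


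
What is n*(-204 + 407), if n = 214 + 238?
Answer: 91756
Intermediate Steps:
n = 452
n*(-204 + 407) = 452*(-204 + 407) = 452*203 = 91756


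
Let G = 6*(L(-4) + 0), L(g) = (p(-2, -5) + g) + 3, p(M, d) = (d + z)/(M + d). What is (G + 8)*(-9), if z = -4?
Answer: -612/7 ≈ -87.429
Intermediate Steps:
p(M, d) = (-4 + d)/(M + d) (p(M, d) = (d - 4)/(M + d) = (-4 + d)/(M + d))
L(g) = 30/7 + g (L(g) = ((-4 - 5)/(-2 - 5) + g) + 3 = (-9/(-7) + g) + 3 = (-1/7*(-9) + g) + 3 = (9/7 + g) + 3 = 30/7 + g)
G = 12/7 (G = 6*((30/7 - 4) + 0) = 6*(2/7 + 0) = 6*(2/7) = 12/7 ≈ 1.7143)
(G + 8)*(-9) = (12/7 + 8)*(-9) = (68/7)*(-9) = -612/7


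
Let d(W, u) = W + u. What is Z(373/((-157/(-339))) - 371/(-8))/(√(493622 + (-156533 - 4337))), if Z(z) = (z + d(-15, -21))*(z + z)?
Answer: 1096148134561*√20797/65616032384 ≈ 2409.1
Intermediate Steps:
Z(z) = 2*z*(-36 + z) (Z(z) = (z + (-15 - 21))*(z + z) = (z - 36)*(2*z) = (-36 + z)*(2*z) = 2*z*(-36 + z))
Z(373/((-157/(-339))) - 371/(-8))/(√(493622 + (-156533 - 4337))) = (2*(373/((-157/(-339))) - 371/(-8))*(-36 + (373/((-157/(-339))) - 371/(-8))))/(√(493622 + (-156533 - 4337))) = (2*(373/((-157*(-1/339))) - 371*(-⅛))*(-36 + (373/((-157*(-1/339))) - 371*(-⅛))))/(√(493622 - 160870)) = (2*(373/(157/339) + 371/8)*(-36 + (373/(157/339) + 371/8)))/(√332752) = (2*(373*(339/157) + 371/8)*(-36 + (373*(339/157) + 371/8)))/((4*√20797)) = (2*(126447/157 + 371/8)*(-36 + (126447/157 + 371/8)))*(√20797/83188) = (2*(1069823/1256)*(-36 + 1069823/1256))*(√20797/83188) = (2*(1069823/1256)*(1024607/1256))*(√20797/83188) = 1096148134561*(√20797/83188)/788768 = 1096148134561*√20797/65616032384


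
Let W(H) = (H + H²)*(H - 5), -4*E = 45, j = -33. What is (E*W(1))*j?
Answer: -2970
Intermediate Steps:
E = -45/4 (E = -¼*45 = -45/4 ≈ -11.250)
W(H) = (-5 + H)*(H + H²) (W(H) = (H + H²)*(-5 + H) = (-5 + H)*(H + H²))
(E*W(1))*j = -45*(-5 + 1² - 4*1)/4*(-33) = -45*(-5 + 1 - 4)/4*(-33) = -45*(-8)/4*(-33) = -45/4*(-8)*(-33) = 90*(-33) = -2970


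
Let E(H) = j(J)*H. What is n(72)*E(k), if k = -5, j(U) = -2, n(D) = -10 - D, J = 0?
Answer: -820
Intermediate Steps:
E(H) = -2*H
n(72)*E(k) = (-10 - 1*72)*(-2*(-5)) = (-10 - 72)*10 = -82*10 = -820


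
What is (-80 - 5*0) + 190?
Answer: 110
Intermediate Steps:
(-80 - 5*0) + 190 = (-80 + 0) + 190 = -80 + 190 = 110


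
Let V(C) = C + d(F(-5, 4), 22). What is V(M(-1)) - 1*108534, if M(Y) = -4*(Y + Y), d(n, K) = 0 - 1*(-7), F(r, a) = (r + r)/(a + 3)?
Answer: -108519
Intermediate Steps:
F(r, a) = 2*r/(3 + a) (F(r, a) = (2*r)/(3 + a) = 2*r/(3 + a))
d(n, K) = 7 (d(n, K) = 0 + 7 = 7)
M(Y) = -8*Y
V(C) = 7 + C (V(C) = C + 7 = 7 + C)
V(M(-1)) - 1*108534 = (7 - 8*(-1)) - 1*108534 = (7 + 8) - 108534 = 15 - 108534 = -108519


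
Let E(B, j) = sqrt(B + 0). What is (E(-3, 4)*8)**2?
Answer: -192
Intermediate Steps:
E(B, j) = sqrt(B)
(E(-3, 4)*8)**2 = (sqrt(-3)*8)**2 = ((I*sqrt(3))*8)**2 = (8*I*sqrt(3))**2 = -192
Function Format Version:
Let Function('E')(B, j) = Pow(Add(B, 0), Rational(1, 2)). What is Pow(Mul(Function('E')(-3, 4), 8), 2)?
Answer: -192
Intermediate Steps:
Function('E')(B, j) = Pow(B, Rational(1, 2))
Pow(Mul(Function('E')(-3, 4), 8), 2) = Pow(Mul(Pow(-3, Rational(1, 2)), 8), 2) = Pow(Mul(Mul(I, Pow(3, Rational(1, 2))), 8), 2) = Pow(Mul(8, I, Pow(3, Rational(1, 2))), 2) = -192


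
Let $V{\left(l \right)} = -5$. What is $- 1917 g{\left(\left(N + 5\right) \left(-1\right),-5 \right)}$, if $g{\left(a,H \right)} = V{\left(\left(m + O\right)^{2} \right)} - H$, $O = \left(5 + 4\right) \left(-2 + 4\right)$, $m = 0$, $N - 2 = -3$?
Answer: $0$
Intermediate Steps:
$N = -1$ ($N = 2 - 3 = -1$)
$O = 18$ ($O = 9 \cdot 2 = 18$)
$g{\left(a,H \right)} = -5 - H$
$- 1917 g{\left(\left(N + 5\right) \left(-1\right),-5 \right)} = - 1917 \left(-5 - -5\right) = - 1917 \left(-5 + 5\right) = \left(-1917\right) 0 = 0$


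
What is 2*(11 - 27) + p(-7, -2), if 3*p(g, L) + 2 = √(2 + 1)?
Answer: -98/3 + √3/3 ≈ -32.089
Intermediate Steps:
p(g, L) = -⅔ + √3/3 (p(g, L) = -⅔ + √(2 + 1)/3 = -⅔ + √3/3)
2*(11 - 27) + p(-7, -2) = 2*(11 - 27) + (-⅔ + √3/3) = 2*(-16) + (-⅔ + √3/3) = -32 + (-⅔ + √3/3) = -98/3 + √3/3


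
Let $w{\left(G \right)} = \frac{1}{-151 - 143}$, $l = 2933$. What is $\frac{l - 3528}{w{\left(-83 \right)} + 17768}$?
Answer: $- \frac{174930}{5223791} \approx -0.033487$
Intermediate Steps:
$w{\left(G \right)} = - \frac{1}{294}$ ($w{\left(G \right)} = \frac{1}{-294} = - \frac{1}{294}$)
$\frac{l - 3528}{w{\left(-83 \right)} + 17768} = \frac{2933 - 3528}{- \frac{1}{294} + 17768} = - \frac{595}{\frac{5223791}{294}} = \left(-595\right) \frac{294}{5223791} = - \frac{174930}{5223791}$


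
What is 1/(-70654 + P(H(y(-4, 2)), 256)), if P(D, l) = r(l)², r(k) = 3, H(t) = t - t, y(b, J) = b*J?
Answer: -1/70645 ≈ -1.4155e-5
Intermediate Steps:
y(b, J) = J*b
H(t) = 0
P(D, l) = 9 (P(D, l) = 3² = 9)
1/(-70654 + P(H(y(-4, 2)), 256)) = 1/(-70654 + 9) = 1/(-70645) = -1/70645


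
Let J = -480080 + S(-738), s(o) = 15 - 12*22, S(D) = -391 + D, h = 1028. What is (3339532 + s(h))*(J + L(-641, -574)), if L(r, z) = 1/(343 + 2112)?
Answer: -3944922393036602/2455 ≈ -1.6069e+12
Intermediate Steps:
L(r, z) = 1/2455
s(o) = -249 (s(o) = 15 - 264 = -249)
J = -481209 (J = -480080 + (-391 - 738) = -480080 - 1129 = -481209)
(3339532 + s(h))*(J + L(-641, -574)) = (3339532 - 249)*(-481209 + 1/2455) = 3339283*(-1181368094/2455) = -3944922393036602/2455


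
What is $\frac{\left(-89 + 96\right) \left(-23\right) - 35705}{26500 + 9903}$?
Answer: $- \frac{35866}{36403} \approx -0.98525$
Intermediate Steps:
$\frac{\left(-89 + 96\right) \left(-23\right) - 35705}{26500 + 9903} = \frac{7 \left(-23\right) - 35705}{36403} = \left(-161 - 35705\right) \frac{1}{36403} = \left(-35866\right) \frac{1}{36403} = - \frac{35866}{36403}$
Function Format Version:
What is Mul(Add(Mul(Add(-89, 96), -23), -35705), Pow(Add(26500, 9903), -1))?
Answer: Rational(-35866, 36403) ≈ -0.98525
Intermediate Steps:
Mul(Add(Mul(Add(-89, 96), -23), -35705), Pow(Add(26500, 9903), -1)) = Mul(Add(Mul(7, -23), -35705), Pow(36403, -1)) = Mul(Add(-161, -35705), Rational(1, 36403)) = Mul(-35866, Rational(1, 36403)) = Rational(-35866, 36403)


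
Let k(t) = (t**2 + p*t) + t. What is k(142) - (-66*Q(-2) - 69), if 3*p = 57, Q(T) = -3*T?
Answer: 23469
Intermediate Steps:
p = 19 (p = (1/3)*57 = 19)
k(t) = t**2 + 20*t (k(t) = (t**2 + 19*t) + t = t**2 + 20*t)
k(142) - (-66*Q(-2) - 69) = 142*(20 + 142) - (-(-198)*(-2) - 69) = 142*162 - (-66*6 - 69) = 23004 - (-396 - 69) = 23004 - 1*(-465) = 23004 + 465 = 23469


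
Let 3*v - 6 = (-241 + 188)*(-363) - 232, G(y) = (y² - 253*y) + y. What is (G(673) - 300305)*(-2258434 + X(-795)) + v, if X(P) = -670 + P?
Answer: 115065036497/3 ≈ 3.8355e+10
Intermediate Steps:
G(y) = y² - 252*y
v = 19013/3 (v = 2 + ((-241 + 188)*(-363) - 232)/3 = 2 + (-53*(-363) - 232)/3 = 2 + (19239 - 232)/3 = 2 + (⅓)*19007 = 2 + 19007/3 = 19013/3 ≈ 6337.7)
(G(673) - 300305)*(-2258434 + X(-795)) + v = (673*(-252 + 673) - 300305)*(-2258434 + (-670 - 795)) + 19013/3 = (673*421 - 300305)*(-2258434 - 1465) + 19013/3 = (283333 - 300305)*(-2259899) + 19013/3 = -16972*(-2259899) + 19013/3 = 38355005828 + 19013/3 = 115065036497/3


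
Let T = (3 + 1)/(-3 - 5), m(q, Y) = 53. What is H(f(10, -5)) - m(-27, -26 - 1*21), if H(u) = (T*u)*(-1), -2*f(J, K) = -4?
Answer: -52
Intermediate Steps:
f(J, K) = 2 (f(J, K) = -½*(-4) = 2)
T = -½ (T = 4/(-8) = 4*(-⅛) = -½ ≈ -0.50000)
H(u) = u/2 (H(u) = -u/2*(-1) = u/2)
H(f(10, -5)) - m(-27, -26 - 1*21) = (½)*2 - 1*53 = 1 - 53 = -52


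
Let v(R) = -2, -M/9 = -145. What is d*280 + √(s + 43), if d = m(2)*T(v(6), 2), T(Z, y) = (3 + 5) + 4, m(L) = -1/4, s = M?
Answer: -840 + 2*√337 ≈ -803.29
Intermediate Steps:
M = 1305 (M = -9*(-145) = 1305)
s = 1305
m(L) = -¼ (m(L) = -1*¼ = -¼)
T(Z, y) = 12 (T(Z, y) = 8 + 4 = 12)
d = -3 (d = -¼*12 = -3)
d*280 + √(s + 43) = -3*280 + √(1305 + 43) = -840 + √1348 = -840 + 2*√337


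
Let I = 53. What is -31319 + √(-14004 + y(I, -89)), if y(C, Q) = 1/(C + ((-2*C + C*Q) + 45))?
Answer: -31319 + I*√1389546921/315 ≈ -31319.0 + 118.34*I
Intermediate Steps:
y(C, Q) = 1/(45 - C + C*Q) (y(C, Q) = 1/(C + (45 - 2*C + C*Q)) = 1/(45 - C + C*Q))
-31319 + √(-14004 + y(I, -89)) = -31319 + √(-14004 + 1/(45 - 1*53 + 53*(-89))) = -31319 + √(-14004 + 1/(45 - 53 - 4717)) = -31319 + √(-14004 + 1/(-4725)) = -31319 + √(-14004 - 1/4725) = -31319 + √(-66168901/4725) = -31319 + I*√1389546921/315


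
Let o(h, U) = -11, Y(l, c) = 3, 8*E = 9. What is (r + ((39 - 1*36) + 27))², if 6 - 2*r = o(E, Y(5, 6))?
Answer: 5929/4 ≈ 1482.3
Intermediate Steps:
E = 9/8 (E = (⅛)*9 = 9/8 ≈ 1.1250)
r = 17/2 (r = 3 - ½*(-11) = 3 + 11/2 = 17/2 ≈ 8.5000)
(r + ((39 - 1*36) + 27))² = (17/2 + ((39 - 1*36) + 27))² = (17/2 + ((39 - 36) + 27))² = (17/2 + (3 + 27))² = (17/2 + 30)² = (77/2)² = 5929/4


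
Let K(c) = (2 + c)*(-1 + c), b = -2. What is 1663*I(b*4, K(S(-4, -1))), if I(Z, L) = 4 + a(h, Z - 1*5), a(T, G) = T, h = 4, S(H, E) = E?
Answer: 13304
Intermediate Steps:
K(c) = (-1 + c)*(2 + c)
I(Z, L) = 8 (I(Z, L) = 4 + 4 = 8)
1663*I(b*4, K(S(-4, -1))) = 1663*8 = 13304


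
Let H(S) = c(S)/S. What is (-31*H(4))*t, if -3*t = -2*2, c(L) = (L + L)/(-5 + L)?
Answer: 248/3 ≈ 82.667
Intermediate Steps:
c(L) = 2*L/(-5 + L) (c(L) = (2*L)/(-5 + L) = 2*L/(-5 + L))
t = 4/3 (t = -(-2)*2/3 = -⅓*(-4) = 4/3 ≈ 1.3333)
H(S) = 2/(-5 + S) (H(S) = (2*S/(-5 + S))/S = 2/(-5 + S))
(-31*H(4))*t = -62/(-5 + 4)*(4/3) = -62/(-1)*(4/3) = -62*(-1)*(4/3) = -31*(-2)*(4/3) = 62*(4/3) = 248/3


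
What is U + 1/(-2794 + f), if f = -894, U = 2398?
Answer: 8843823/3688 ≈ 2398.0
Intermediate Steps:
U + 1/(-2794 + f) = 2398 + 1/(-2794 - 894) = 2398 + 1/(-3688) = 2398 - 1/3688 = 8843823/3688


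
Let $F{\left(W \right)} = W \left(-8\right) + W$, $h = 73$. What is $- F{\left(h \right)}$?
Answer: $511$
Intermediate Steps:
$F{\left(W \right)} = - 7 W$ ($F{\left(W \right)} = - 8 W + W = - 7 W$)
$- F{\left(h \right)} = - \left(-7\right) 73 = \left(-1\right) \left(-511\right) = 511$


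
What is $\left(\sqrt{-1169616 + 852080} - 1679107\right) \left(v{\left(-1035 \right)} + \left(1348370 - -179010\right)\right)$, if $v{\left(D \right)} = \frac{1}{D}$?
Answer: $- \frac{2654396653718993}{1035} + \frac{6323353196 i \sqrt{19846}}{1035} \approx -2.5646 \cdot 10^{12} + 8.6068 \cdot 10^{8} i$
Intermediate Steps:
$\left(\sqrt{-1169616 + 852080} - 1679107\right) \left(v{\left(-1035 \right)} + \left(1348370 - -179010\right)\right) = \left(\sqrt{-1169616 + 852080} - 1679107\right) \left(\frac{1}{-1035} + \left(1348370 - -179010\right)\right) = \left(\sqrt{-317536} - 1679107\right) \left(- \frac{1}{1035} + \left(1348370 + 179010\right)\right) = \left(4 i \sqrt{19846} - 1679107\right) \left(- \frac{1}{1035} + 1527380\right) = \left(-1679107 + 4 i \sqrt{19846}\right) \frac{1580838299}{1035} = - \frac{2654396653718993}{1035} + \frac{6323353196 i \sqrt{19846}}{1035}$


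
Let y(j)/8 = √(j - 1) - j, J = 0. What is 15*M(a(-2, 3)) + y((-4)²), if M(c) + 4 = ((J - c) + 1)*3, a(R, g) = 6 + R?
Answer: -323 + 8*√15 ≈ -292.02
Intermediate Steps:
M(c) = -1 - 3*c (M(c) = -4 + ((0 - c) + 1)*3 = -4 + (-c + 1)*3 = -4 + (1 - c)*3 = -4 + (3 - 3*c) = -1 - 3*c)
y(j) = -8*j + 8*√(-1 + j) (y(j) = 8*(√(j - 1) - j) = 8*(√(-1 + j) - j) = -8*j + 8*√(-1 + j))
15*M(a(-2, 3)) + y((-4)²) = 15*(-1 - 3*(6 - 2)) + (-8*(-4)² + 8*√(-1 + (-4)²)) = 15*(-1 - 3*4) + (-8*16 + 8*√(-1 + 16)) = 15*(-1 - 12) + (-128 + 8*√15) = 15*(-13) + (-128 + 8*√15) = -195 + (-128 + 8*√15) = -323 + 8*√15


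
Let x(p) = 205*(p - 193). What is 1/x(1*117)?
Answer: -1/15580 ≈ -6.4185e-5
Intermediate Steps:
x(p) = -39565 + 205*p (x(p) = 205*(-193 + p) = -39565 + 205*p)
1/x(1*117) = 1/(-39565 + 205*(1*117)) = 1/(-39565 + 205*117) = 1/(-39565 + 23985) = 1/(-15580) = -1/15580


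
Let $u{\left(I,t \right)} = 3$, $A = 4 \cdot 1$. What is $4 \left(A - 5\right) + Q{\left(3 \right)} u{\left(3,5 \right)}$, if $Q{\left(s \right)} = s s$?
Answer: $23$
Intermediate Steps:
$A = 4$
$Q{\left(s \right)} = s^{2}$
$4 \left(A - 5\right) + Q{\left(3 \right)} u{\left(3,5 \right)} = 4 \left(4 - 5\right) + 3^{2} \cdot 3 = 4 \left(-1\right) + 9 \cdot 3 = -4 + 27 = 23$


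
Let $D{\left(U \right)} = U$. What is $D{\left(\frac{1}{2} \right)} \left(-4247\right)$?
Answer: $- \frac{4247}{2} \approx -2123.5$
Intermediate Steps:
$D{\left(\frac{1}{2} \right)} \left(-4247\right) = \frac{1}{2} \left(-4247\right) = - \frac{4247}{2}$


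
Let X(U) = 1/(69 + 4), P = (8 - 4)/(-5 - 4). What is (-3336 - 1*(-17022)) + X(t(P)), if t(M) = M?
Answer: 999079/73 ≈ 13686.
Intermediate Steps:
P = -4/9 (P = 4/(-9) = 4*(-⅑) = -4/9 ≈ -0.44444)
X(U) = 1/73
(-3336 - 1*(-17022)) + X(t(P)) = (-3336 - 1*(-17022)) + 1/73 = (-3336 + 17022) + 1/73 = 13686 + 1/73 = 999079/73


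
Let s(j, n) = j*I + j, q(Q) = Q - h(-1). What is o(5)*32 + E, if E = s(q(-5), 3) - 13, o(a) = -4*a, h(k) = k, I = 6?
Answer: -681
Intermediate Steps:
q(Q) = 1 + Q (q(Q) = Q - 1*(-1) = Q + 1 = 1 + Q)
s(j, n) = 7*j (s(j, n) = j*6 + j = 6*j + j = 7*j)
E = -41 (E = 7*(1 - 5) - 13 = 7*(-4) - 13 = -28 - 13 = -41)
o(5)*32 + E = -4*5*32 - 41 = -20*32 - 41 = -640 - 41 = -681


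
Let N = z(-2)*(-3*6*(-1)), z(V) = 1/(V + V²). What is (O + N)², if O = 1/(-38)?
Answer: 116281/1444 ≈ 80.527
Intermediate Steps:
O = -1/38 ≈ -0.026316
N = 9 (N = (1/((-2)*(1 - 2)))*(-3*6*(-1)) = (-½/(-1))*(-18*(-1)) = -½*(-1)*18 = (½)*18 = 9)
(O + N)² = (-1/38 + 9)² = (341/38)² = 116281/1444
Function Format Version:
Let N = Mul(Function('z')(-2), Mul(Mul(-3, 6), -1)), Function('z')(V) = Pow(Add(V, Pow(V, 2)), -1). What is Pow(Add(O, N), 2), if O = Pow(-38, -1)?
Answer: Rational(116281, 1444) ≈ 80.527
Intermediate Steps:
O = Rational(-1, 38) ≈ -0.026316
N = 9 (N = Mul(Mul(Pow(-2, -1), Pow(Add(1, -2), -1)), Mul(Mul(-3, 6), -1)) = Mul(Mul(Rational(-1, 2), Pow(-1, -1)), Mul(-18, -1)) = Mul(Mul(Rational(-1, 2), -1), 18) = Mul(Rational(1, 2), 18) = 9)
Pow(Add(O, N), 2) = Pow(Add(Rational(-1, 38), 9), 2) = Pow(Rational(341, 38), 2) = Rational(116281, 1444)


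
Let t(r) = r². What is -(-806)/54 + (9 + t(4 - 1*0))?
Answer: 1078/27 ≈ 39.926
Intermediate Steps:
-(-806)/54 + (9 + t(4 - 1*0)) = -(-806)/54 + (9 + (4 - 1*0)²) = -(-806)/54 + (9 + (4 + 0)²) = -26*(-31/54) + (9 + 4²) = 403/27 + (9 + 16) = 403/27 + 25 = 1078/27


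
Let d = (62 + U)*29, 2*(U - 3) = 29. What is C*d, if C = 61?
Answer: 281271/2 ≈ 1.4064e+5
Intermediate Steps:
U = 35/2 (U = 3 + (½)*29 = 3 + 29/2 = 35/2 ≈ 17.500)
d = 4611/2 (d = (62 + 35/2)*29 = (159/2)*29 = 4611/2 ≈ 2305.5)
C*d = 61*(4611/2) = 281271/2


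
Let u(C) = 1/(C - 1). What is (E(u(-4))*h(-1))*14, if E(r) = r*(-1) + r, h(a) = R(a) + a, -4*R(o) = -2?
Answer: 0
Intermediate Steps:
R(o) = 1/2 (R(o) = -1/4*(-2) = 1/2)
u(C) = 1/(-1 + C)
h(a) = 1/2 + a
E(r) = 0 (E(r) = -r + r = 0)
(E(u(-4))*h(-1))*14 = (0*(1/2 - 1))*14 = (0*(-1/2))*14 = 0*14 = 0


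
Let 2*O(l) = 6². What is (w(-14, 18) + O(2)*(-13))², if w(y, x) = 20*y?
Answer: 264196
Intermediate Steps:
O(l) = 18 (O(l) = (½)*6² = (½)*36 = 18)
(w(-14, 18) + O(2)*(-13))² = (20*(-14) + 18*(-13))² = (-280 - 234)² = (-514)² = 264196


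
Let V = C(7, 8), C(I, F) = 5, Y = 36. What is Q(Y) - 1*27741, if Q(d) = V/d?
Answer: -998671/36 ≈ -27741.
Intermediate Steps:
V = 5
Q(d) = 5/d
Q(Y) - 1*27741 = 5/36 - 1*27741 = 5*(1/36) - 27741 = 5/36 - 27741 = -998671/36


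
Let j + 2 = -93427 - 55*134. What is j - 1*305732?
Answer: -406531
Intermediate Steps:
j = -100799 (j = -2 + (-93427 - 55*134) = -2 + (-93427 - 1*7370) = -2 + (-93427 - 7370) = -2 - 100797 = -100799)
j - 1*305732 = -100799 - 1*305732 = -100799 - 305732 = -406531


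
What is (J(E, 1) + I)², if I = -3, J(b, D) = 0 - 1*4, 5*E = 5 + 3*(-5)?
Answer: 49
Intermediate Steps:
E = -2 (E = (5 + 3*(-5))/5 = (5 - 15)/5 = (⅕)*(-10) = -2)
J(b, D) = -4 (J(b, D) = 0 - 4 = -4)
(J(E, 1) + I)² = (-4 - 3)² = (-7)² = 49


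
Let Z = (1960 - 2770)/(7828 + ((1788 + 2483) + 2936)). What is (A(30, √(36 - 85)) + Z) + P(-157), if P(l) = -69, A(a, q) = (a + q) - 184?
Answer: -670723/3007 + 7*I ≈ -223.05 + 7.0*I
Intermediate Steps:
A(a, q) = -184 + a + q
Z = -162/3007 (Z = -810/(7828 + (4271 + 2936)) = -810/(7828 + 7207) = -810/15035 = -810*1/15035 = -162/3007 ≈ -0.053874)
(A(30, √(36 - 85)) + Z) + P(-157) = ((-184 + 30 + √(36 - 85)) - 162/3007) - 69 = ((-184 + 30 + √(-49)) - 162/3007) - 69 = ((-184 + 30 + 7*I) - 162/3007) - 69 = ((-154 + 7*I) - 162/3007) - 69 = (-463240/3007 + 7*I) - 69 = -670723/3007 + 7*I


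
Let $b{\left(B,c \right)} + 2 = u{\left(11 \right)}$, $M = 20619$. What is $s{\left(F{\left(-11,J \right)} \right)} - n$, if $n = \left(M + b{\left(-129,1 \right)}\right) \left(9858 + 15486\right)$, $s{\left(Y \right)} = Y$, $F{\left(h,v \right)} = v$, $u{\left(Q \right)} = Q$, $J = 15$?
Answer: $-522796017$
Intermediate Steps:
$b{\left(B,c \right)} = 9$ ($b{\left(B,c \right)} = -2 + 11 = 9$)
$n = 522796032$ ($n = \left(20619 + 9\right) \left(9858 + 15486\right) = 20628 \cdot 25344 = 522796032$)
$s{\left(F{\left(-11,J \right)} \right)} - n = 15 - 522796032 = -522796017$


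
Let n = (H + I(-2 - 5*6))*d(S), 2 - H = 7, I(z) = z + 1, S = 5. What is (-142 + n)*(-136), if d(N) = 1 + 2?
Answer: 34000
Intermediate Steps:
I(z) = 1 + z
d(N) = 3
H = -5 (H = 2 - 1*7 = 2 - 7 = -5)
n = -108 (n = (-5 + (1 + (-2 - 5*6)))*3 = (-5 + (1 + (-2 - 30)))*3 = (-5 + (1 - 32))*3 = (-5 - 31)*3 = -36*3 = -108)
(-142 + n)*(-136) = (-142 - 108)*(-136) = -250*(-136) = 34000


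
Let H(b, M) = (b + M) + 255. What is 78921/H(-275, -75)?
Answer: -78921/95 ≈ -830.75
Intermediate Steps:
H(b, M) = 255 + M + b (H(b, M) = (M + b) + 255 = 255 + M + b)
78921/H(-275, -75) = 78921/(255 - 75 - 275) = 78921/(-95) = 78921*(-1/95) = -78921/95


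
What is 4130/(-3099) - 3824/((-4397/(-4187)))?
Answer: -49636521322/13626303 ≈ -3642.7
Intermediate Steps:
4130/(-3099) - 3824/((-4397/(-4187))) = 4130*(-1/3099) - 3824/((-4397*(-1/4187))) = -4130/3099 - 3824/4397/4187 = -4130/3099 - 3824*4187/4397 = -4130/3099 - 16011088/4397 = -49636521322/13626303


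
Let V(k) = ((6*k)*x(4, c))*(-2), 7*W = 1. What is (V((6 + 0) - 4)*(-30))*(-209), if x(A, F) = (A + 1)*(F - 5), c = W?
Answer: 25581600/7 ≈ 3.6545e+6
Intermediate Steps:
W = 1/7 (W = (1/7)*1 = 1/7 ≈ 0.14286)
c = 1/7 ≈ 0.14286
x(A, F) = (1 + A)*(-5 + F)
V(k) = 2040*k/7 (V(k) = ((6*k)*(-5 + 1/7 - 5*4 + 4*(1/7)))*(-2) = ((6*k)*(-5 + 1/7 - 20 + 4/7))*(-2) = ((6*k)*(-170/7))*(-2) = -1020*k/7*(-2) = 2040*k/7)
(V((6 + 0) - 4)*(-30))*(-209) = ((2040*((6 + 0) - 4)/7)*(-30))*(-209) = ((2040*(6 - 4)/7)*(-30))*(-209) = (((2040/7)*2)*(-30))*(-209) = ((4080/7)*(-30))*(-209) = -122400/7*(-209) = 25581600/7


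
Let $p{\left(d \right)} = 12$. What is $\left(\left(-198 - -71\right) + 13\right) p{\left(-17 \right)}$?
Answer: $-1368$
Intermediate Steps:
$\left(\left(-198 - -71\right) + 13\right) p{\left(-17 \right)} = \left(\left(-198 - -71\right) + 13\right) 12 = \left(\left(-198 + 71\right) + 13\right) 12 = \left(-127 + 13\right) 12 = \left(-114\right) 12 = -1368$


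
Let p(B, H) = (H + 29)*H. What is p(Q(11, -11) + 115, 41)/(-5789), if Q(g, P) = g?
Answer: -410/827 ≈ -0.49577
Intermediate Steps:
p(B, H) = H*(29 + H) (p(B, H) = (29 + H)*H = H*(29 + H))
p(Q(11, -11) + 115, 41)/(-5789) = (41*(29 + 41))/(-5789) = (41*70)*(-1/5789) = 2870*(-1/5789) = -410/827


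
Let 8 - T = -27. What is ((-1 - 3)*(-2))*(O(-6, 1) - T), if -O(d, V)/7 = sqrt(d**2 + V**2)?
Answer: -280 - 56*sqrt(37) ≈ -620.63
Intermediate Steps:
T = 35 (T = 8 - 1*(-27) = 8 + 27 = 35)
O(d, V) = -7*sqrt(V**2 + d**2) (O(d, V) = -7*sqrt(d**2 + V**2) = -7*sqrt(V**2 + d**2))
((-1 - 3)*(-2))*(O(-6, 1) - T) = ((-1 - 3)*(-2))*(-7*sqrt(1**2 + (-6)**2) - 1*35) = (-4*(-2))*(-7*sqrt(1 + 36) - 35) = 8*(-7*sqrt(37) - 35) = 8*(-35 - 7*sqrt(37)) = -280 - 56*sqrt(37)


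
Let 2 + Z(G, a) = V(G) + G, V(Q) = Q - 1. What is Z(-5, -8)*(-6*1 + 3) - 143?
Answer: -104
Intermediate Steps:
V(Q) = -1 + Q
Z(G, a) = -3 + 2*G (Z(G, a) = -2 + ((-1 + G) + G) = -2 + (-1 + 2*G) = -3 + 2*G)
Z(-5, -8)*(-6*1 + 3) - 143 = (-3 + 2*(-5))*(-6*1 + 3) - 143 = (-3 - 10)*(-6 + 3) - 143 = -13*(-3) - 143 = 39 - 143 = -104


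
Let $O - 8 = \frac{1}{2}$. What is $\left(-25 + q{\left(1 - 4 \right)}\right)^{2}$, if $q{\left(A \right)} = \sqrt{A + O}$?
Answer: $\frac{\left(50 - \sqrt{22}\right)^{2}}{4} \approx 513.24$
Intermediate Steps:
$O = \frac{17}{2}$ ($O = 8 + \frac{1}{2} = \frac{17}{2} \approx 8.5$)
$q{\left(A \right)} = \sqrt{\frac{17}{2} + A}$ ($q{\left(A \right)} = \sqrt{A + \frac{17}{2}} = \sqrt{\frac{17}{2} + A}$)
$\left(-25 + q{\left(1 - 4 \right)}\right)^{2} = \left(-25 + \frac{\sqrt{34 + 4 \left(1 - 4\right)}}{2}\right)^{2} = \left(-25 + \frac{\sqrt{34 + 4 \left(-3\right)}}{2}\right)^{2} = \left(-25 + \frac{\sqrt{34 - 12}}{2}\right)^{2} = \left(-25 + \frac{\sqrt{22}}{2}\right)^{2}$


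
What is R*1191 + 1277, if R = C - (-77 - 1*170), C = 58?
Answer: 364532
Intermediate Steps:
R = 305 (R = 58 - (-77 - 1*170) = 58 - (-77 - 170) = 58 - 1*(-247) = 58 + 247 = 305)
R*1191 + 1277 = 305*1191 + 1277 = 363255 + 1277 = 364532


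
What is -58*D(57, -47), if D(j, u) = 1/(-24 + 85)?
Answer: -58/61 ≈ -0.95082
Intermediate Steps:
D(j, u) = 1/61
-58*D(57, -47) = -58*1/61 = -58/61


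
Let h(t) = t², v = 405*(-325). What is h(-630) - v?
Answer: 528525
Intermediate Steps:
v = -131625
h(-630) - v = (-630)² - 1*(-131625) = 396900 + 131625 = 528525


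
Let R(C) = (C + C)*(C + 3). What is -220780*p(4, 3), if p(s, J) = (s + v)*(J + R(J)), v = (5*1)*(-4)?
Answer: 137766720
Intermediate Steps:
v = -20 (v = 5*(-4) = -20)
R(C) = 2*C*(3 + C) (R(C) = (2*C)*(3 + C) = 2*C*(3 + C))
p(s, J) = (-20 + s)*(J + 2*J*(3 + J)) (p(s, J) = (s - 20)*(J + 2*J*(3 + J)) = (-20 + s)*(J + 2*J*(3 + J)))
-220780*p(4, 3) = -662340*(-140 + 4 - 40*3 + 2*4*(3 + 3)) = -662340*(-140 + 4 - 120 + 2*4*6) = -662340*(-140 + 4 - 120 + 48) = -662340*(-208) = -220780*(-624) = 137766720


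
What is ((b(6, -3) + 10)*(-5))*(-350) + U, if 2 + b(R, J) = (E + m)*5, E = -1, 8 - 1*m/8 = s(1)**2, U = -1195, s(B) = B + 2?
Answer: -65945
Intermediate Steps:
s(B) = 2 + B
m = -8 (m = 64 - 8*(2 + 1)**2 = 64 - 8*3**2 = 64 - 8*9 = 64 - 72 = -8)
b(R, J) = -47 (b(R, J) = -2 + (-1 - 8)*5 = -2 - 9*5 = -2 - 45 = -47)
((b(6, -3) + 10)*(-5))*(-350) + U = ((-47 + 10)*(-5))*(-350) - 1195 = -37*(-5)*(-350) - 1195 = 185*(-350) - 1195 = -64750 - 1195 = -65945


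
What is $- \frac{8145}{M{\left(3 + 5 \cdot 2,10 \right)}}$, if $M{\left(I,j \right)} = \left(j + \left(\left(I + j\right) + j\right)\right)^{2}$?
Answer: $- \frac{8145}{1849} \approx -4.4051$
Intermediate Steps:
$M{\left(I,j \right)} = \left(I + 3 j\right)^{2}$ ($M{\left(I,j \right)} = \left(j + \left(I + 2 j\right)\right)^{2} = \left(I + 3 j\right)^{2}$)
$- \frac{8145}{M{\left(3 + 5 \cdot 2,10 \right)}} = - \frac{8145}{\left(\left(3 + 5 \cdot 2\right) + 3 \cdot 10\right)^{2}} = - \frac{8145}{\left(\left(3 + 10\right) + 30\right)^{2}} = - \frac{8145}{\left(13 + 30\right)^{2}} = - \frac{8145}{43^{2}} = - \frac{8145}{1849}$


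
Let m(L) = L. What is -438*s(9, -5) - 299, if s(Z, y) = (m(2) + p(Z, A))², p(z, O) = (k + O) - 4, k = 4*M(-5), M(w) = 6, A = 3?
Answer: -274049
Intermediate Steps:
k = 24 (k = 4*6 = 24)
p(z, O) = 20 + O (p(z, O) = (24 + O) - 4 = 20 + O)
s(Z, y) = 625 (s(Z, y) = (2 + (20 + 3))² = (2 + 23)² = 25² = 625)
-438*s(9, -5) - 299 = -438*625 - 299 = -273750 - 299 = -274049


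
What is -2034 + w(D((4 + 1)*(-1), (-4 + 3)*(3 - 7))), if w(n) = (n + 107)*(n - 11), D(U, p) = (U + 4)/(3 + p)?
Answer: -158010/49 ≈ -3224.7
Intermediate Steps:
D(U, p) = (4 + U)/(3 + p)
w(n) = (-11 + n)*(107 + n) (w(n) = (107 + n)*(-11 + n) = (-11 + n)*(107 + n))
-2034 + w(D((4 + 1)*(-1), (-4 + 3)*(3 - 7))) = -2034 + (-1177 + ((4 + (4 + 1)*(-1))/(3 + (-4 + 3)*(3 - 7)))² + 96*((4 + (4 + 1)*(-1))/(3 + (-4 + 3)*(3 - 7)))) = -2034 + (-1177 + ((4 + 5*(-1))/(3 - 1*(-4)))² + 96*((4 + 5*(-1))/(3 - 1*(-4)))) = -2034 + (-1177 + ((4 - 5)/(3 + 4))² + 96*((4 - 5)/(3 + 4))) = -2034 + (-1177 + (-1/7)² + 96*(-1/7)) = -2034 + (-1177 + ((⅐)*(-1))² + 96*((⅐)*(-1))) = -2034 + (-1177 + (-⅐)² + 96*(-⅐)) = -2034 + (-1177 + 1/49 - 96/7) = -2034 - 58344/49 = -158010/49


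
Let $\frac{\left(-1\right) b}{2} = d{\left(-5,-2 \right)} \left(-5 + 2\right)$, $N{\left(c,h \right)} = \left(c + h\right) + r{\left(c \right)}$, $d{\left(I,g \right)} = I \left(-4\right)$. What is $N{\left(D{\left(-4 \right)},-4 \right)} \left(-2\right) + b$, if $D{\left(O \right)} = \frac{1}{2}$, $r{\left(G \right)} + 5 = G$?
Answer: $136$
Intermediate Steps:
$r{\left(G \right)} = -5 + G$
$D{\left(O \right)} = \frac{1}{2}$
$d{\left(I,g \right)} = - 4 I$
$N{\left(c,h \right)} = -5 + h + 2 c$ ($N{\left(c,h \right)} = \left(c + h\right) + \left(-5 + c\right) = -5 + h + 2 c$)
$b = 120$ ($b = - 2 \left(-4\right) \left(-5\right) \left(-5 + 2\right) = - 2 \cdot 20 \left(-3\right) = \left(-2\right) \left(-60\right) = 120$)
$N{\left(D{\left(-4 \right)},-4 \right)} \left(-2\right) + b = \left(-5 - 4 + 2 \cdot \frac{1}{2}\right) \left(-2\right) + 120 = \left(-5 - 4 + 1\right) \left(-2\right) + 120 = \left(-8\right) \left(-2\right) + 120 = 16 + 120 = 136$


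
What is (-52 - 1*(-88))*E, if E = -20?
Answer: -720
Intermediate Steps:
(-52 - 1*(-88))*E = (-52 - 1*(-88))*(-20) = (-52 + 88)*(-20) = 36*(-20) = -720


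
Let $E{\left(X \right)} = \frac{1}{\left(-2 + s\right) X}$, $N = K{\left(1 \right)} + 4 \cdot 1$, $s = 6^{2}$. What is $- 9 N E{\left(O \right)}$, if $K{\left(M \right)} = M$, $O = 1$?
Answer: $- \frac{45}{34} \approx -1.3235$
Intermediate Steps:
$s = 36$
$N = 5$ ($N = 1 + 4 \cdot 1 = 1 + 4 = 5$)
$E{\left(X \right)} = \frac{1}{34 X}$ ($E{\left(X \right)} = \frac{1}{\left(-2 + 36\right) X} = \frac{1}{34 X}$)
$- 9 N E{\left(O \right)} = \left(-9\right) 5 \frac{1}{34 \cdot 1} = - 45 \cdot \frac{1}{34} \cdot 1 = \left(-45\right) \frac{1}{34} = - \frac{45}{34}$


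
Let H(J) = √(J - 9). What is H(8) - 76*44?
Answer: -3344 + I ≈ -3344.0 + 1.0*I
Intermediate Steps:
H(J) = √(-9 + J)
H(8) - 76*44 = √(-9 + 8) - 76*44 = √(-1) - 3344 = I - 3344 = -3344 + I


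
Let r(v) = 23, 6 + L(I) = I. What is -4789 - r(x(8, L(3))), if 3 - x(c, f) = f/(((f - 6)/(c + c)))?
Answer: -4812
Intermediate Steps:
L(I) = -6 + I
x(c, f) = 3 - 2*c*f/(-6 + f) (x(c, f) = 3 - f/((f - 6)/(c + c)) = 3 - f/((-6 + f)/((2*c))) = 3 - f/((-6 + f)*(1/(2*c))) = 3 - f/((-6 + f)/(2*c)) = 3 - f*2*c/(-6 + f) = 3 - 2*c*f/(-6 + f))
-4789 - r(x(8, L(3))) = -4789 - 1*23 = -4789 - 23 = -4812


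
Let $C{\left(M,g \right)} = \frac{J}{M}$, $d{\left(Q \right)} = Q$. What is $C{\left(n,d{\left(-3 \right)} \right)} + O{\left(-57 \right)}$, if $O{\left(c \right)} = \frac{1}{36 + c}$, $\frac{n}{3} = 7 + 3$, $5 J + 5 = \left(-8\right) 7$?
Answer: $- \frac{159}{350} \approx -0.45429$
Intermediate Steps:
$J = - \frac{61}{5}$ ($J = -1 + \frac{\left(-8\right) 7}{5} = -1 + \frac{1}{5} \left(-56\right) = -1 - \frac{56}{5} = - \frac{61}{5} \approx -12.2$)
$n = 30$ ($n = 3 \left(7 + 3\right) = 3 \cdot 10 = 30$)
$C{\left(M,g \right)} = - \frac{61}{5 M}$
$C{\left(n,d{\left(-3 \right)} \right)} + O{\left(-57 \right)} = - \frac{61}{5 \cdot 30} + \frac{1}{36 - 57} = \left(- \frac{61}{5}\right) \frac{1}{30} + \frac{1}{-21} = - \frac{61}{150} - \frac{1}{21} = - \frac{159}{350}$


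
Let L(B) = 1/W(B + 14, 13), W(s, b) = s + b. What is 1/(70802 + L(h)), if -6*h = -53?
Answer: 215/15222436 ≈ 1.4124e-5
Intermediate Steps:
h = 53/6 (h = -⅙*(-53) = 53/6 ≈ 8.8333)
W(s, b) = b + s
L(B) = 1/(27 + B) (L(B) = 1/(13 + (B + 14)) = 1/(13 + (14 + B)) = 1/(27 + B))
1/(70802 + L(h)) = 1/(70802 + 1/(27 + 53/6)) = 1/(70802 + 1/(215/6)) = 1/(70802 + 6/215) = 1/(15222436/215) = 215/15222436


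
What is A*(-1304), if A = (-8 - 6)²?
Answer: -255584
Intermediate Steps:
A = 196 (A = (-14)² = 196)
A*(-1304) = 196*(-1304) = -255584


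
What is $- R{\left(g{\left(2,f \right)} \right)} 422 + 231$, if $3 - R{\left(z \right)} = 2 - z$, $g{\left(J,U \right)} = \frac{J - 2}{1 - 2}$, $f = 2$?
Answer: $-191$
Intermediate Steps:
$g{\left(J,U \right)} = 2 - J$ ($g{\left(J,U \right)} = \frac{-2 + J}{-1} = \left(-2 + J\right) \left(-1\right) = 2 - J$)
$R{\left(z \right)} = 1 + z$ ($R{\left(z \right)} = 3 - \left(2 - z\right) = 3 + \left(-2 + z\right) = 1 + z$)
$- R{\left(g{\left(2,f \right)} \right)} 422 + 231 = - (1 + \left(2 - 2\right)) 422 + 231 = - (1 + 0) 422 + 231 = \left(-1\right) 1 \cdot 422 + 231 = \left(-1\right) 422 + 231 = -422 + 231 = -191$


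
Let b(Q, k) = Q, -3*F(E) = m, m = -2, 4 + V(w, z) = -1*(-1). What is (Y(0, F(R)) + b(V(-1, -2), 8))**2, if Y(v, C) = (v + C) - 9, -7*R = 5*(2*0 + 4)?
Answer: 1156/9 ≈ 128.44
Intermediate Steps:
V(w, z) = -3 (V(w, z) = -4 - 1*(-1) = -4 + 1 = -3)
R = -20/7 (R = -5*(2*0 + 4)/7 = -5*(0 + 4)/7 = -5*4/7 = -1/7*20 = -20/7 ≈ -2.8571)
F(E) = 2/3 (F(E) = -1/3*(-2) = 2/3)
Y(v, C) = -9 + C + v (Y(v, C) = (C + v) - 9 = -9 + C + v)
(Y(0, F(R)) + b(V(-1, -2), 8))**2 = ((-9 + 2/3 + 0) - 3)**2 = (-25/3 - 3)**2 = (-34/3)**2 = 1156/9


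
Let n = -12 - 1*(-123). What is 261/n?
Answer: 87/37 ≈ 2.3514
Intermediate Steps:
n = 111 (n = -12 + 123 = 111)
261/n = 261/111 = 261*(1/111) = 87/37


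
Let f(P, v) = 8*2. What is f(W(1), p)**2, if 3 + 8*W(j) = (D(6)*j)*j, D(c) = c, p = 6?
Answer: 256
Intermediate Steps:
W(j) = -3/8 + 3*j**2/4 (W(j) = -3/8 + ((6*j)*j)/8 = -3/8 + (6*j**2)/8 = -3/8 + 3*j**2/4)
f(P, v) = 16
f(W(1), p)**2 = 16**2 = 256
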